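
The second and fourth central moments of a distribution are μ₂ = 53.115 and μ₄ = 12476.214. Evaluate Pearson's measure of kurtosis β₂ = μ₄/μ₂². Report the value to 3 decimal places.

μ₂² = 53.115² = 2821.20323
μ₄/μ₂² = 12476.214 / 2821.20323 = 4.42230
β₂ ≈ 4.422

4.422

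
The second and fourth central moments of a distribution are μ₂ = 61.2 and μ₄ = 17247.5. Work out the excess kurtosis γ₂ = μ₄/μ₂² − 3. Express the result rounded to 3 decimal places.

μ₂² = 61.2² = 3745.44000
μ₄/μ₂² = 17247.5 / 3745.44000 = 4.60493
γ₂ = 4.60493 − 3 ≈ 1.605

1.605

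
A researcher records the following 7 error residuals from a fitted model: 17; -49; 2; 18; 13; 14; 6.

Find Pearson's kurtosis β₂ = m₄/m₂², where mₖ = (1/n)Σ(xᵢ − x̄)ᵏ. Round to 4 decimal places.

x̄ = 3.0000
Σ(xᵢ − x̄)² = 3356.0000 ⇒ m₂ = 479.42857
Σ(xᵢ − x̄)⁴ = 7425380.0000 ⇒ m₄ = 1060768.57143
m₂² = 229851.75510
β₂ = m₄/m₂² = 1060768.57143 / 229851.75510 ≈ 4.6150

4.6150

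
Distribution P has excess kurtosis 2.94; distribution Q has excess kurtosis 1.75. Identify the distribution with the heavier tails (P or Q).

Higher excess kurtosis ⇒ heavier tails relative to the normal distribution.
2.94 vs 1.75: the larger is 2.94, so P has heavier tails.

P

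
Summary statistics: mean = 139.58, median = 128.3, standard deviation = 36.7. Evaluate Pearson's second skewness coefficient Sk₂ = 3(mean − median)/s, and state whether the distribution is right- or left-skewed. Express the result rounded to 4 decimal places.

0.9221, right-skewed

Sk₂ = 3(139.58 − 128.3) / 36.7 = 3 × 11.2800 / 36.7
    = 33.8400 / 36.7 ≈ 0.9221
Sk₂ > 0 ⇒ mean > median ⇒ right-skewed (positive skew).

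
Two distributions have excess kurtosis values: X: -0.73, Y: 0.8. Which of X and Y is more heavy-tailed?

Y

Higher excess kurtosis ⇒ heavier tails relative to the normal distribution.
-0.73 vs 0.8: the larger is 0.8, so Y has heavier tails. (Y is leptokurtic — heavier-than-normal tails; the other is platykurtic.)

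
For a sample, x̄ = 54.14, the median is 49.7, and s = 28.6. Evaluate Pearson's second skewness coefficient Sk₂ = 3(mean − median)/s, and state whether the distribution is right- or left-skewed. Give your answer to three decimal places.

Sk₂ = 3(54.14 − 49.7) / 28.6 = 3 × 4.4400 / 28.6
    = 13.3200 / 28.6 ≈ 0.466
Sk₂ > 0 ⇒ mean > median ⇒ right-skewed (positive skew).

0.466, right-skewed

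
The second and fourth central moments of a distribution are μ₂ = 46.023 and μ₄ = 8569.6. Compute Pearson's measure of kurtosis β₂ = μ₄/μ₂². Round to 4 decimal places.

μ₂² = 46.023² = 2118.11653
μ₄/μ₂² = 8569.6 / 2118.11653 = 4.04586
β₂ ≈ 4.0459

4.0459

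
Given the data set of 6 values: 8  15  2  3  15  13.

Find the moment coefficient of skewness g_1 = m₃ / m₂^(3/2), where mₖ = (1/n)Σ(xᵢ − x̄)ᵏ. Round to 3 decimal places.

-0.255

x̄ = (8 + 15 + 2 + 3 + 15 + 13) / 6 = 9.3333
deviations (xᵢ − x̄): -1.3333, 5.6667, -7.3333, -6.3333, 5.6667, 3.6667
Σ(xᵢ − x̄)² = 173.3333 ⇒ m₂ = 173.3333/6 = 28.88889
Σ(xᵢ − x̄)³ = -237.5556 ⇒ m₃ = -237.5556/6 = -39.59259
m₂^(3/2) = 28.88889^(1.5) = 155.27311
g_1 = m₃ / m₂^(3/2) = -39.59259 / 155.27311 ≈ -0.255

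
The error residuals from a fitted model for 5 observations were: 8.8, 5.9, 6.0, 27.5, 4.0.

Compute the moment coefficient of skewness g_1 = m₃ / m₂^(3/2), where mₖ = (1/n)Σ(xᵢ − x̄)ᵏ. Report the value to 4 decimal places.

1.3866

x̄ = (8.8 + 5.9 + 6.0 + 27.5 + 4.0) / 5 = 10.4400
deviations (xᵢ − x̄): -1.6400, -4.5400, -4.4400, 17.0600, -6.4400
Σ(xᵢ − x̄)² = 375.5320 ⇒ m₂ = 375.5320/5 = 75.10640
Σ(xᵢ − x̄)³ = 4512.5978 ⇒ m₃ = 4512.5978/5 = 902.51957
m₂^(3/2) = 75.10640^(1.5) = 650.90172
g_1 = m₃ / m₂^(3/2) = 902.51957 / 650.90172 ≈ 1.3866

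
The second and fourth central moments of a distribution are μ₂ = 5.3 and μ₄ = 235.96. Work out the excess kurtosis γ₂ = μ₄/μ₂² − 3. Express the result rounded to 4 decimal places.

μ₂² = 5.3² = 28.09000
μ₄/μ₂² = 235.96 / 28.09000 = 8.40014
γ₂ = 8.40014 − 3 ≈ 5.4001

5.4001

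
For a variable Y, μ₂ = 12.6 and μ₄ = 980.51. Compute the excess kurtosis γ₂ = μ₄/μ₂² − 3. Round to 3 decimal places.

μ₂² = 12.6² = 158.76000
μ₄/μ₂² = 980.51 / 158.76000 = 6.17605
γ₂ = 6.17605 − 3 ≈ 3.176

3.176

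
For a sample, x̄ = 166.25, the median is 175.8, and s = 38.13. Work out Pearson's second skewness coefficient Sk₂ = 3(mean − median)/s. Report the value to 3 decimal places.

Sk₂ = 3(166.25 − 175.8) / 38.13 = 3 × -9.5500 / 38.13
    = -28.6500 / 38.13 ≈ -0.751

-0.751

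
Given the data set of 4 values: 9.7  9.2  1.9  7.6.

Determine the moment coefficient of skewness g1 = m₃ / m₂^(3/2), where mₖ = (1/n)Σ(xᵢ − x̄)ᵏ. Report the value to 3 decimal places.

-0.953

x̄ = (9.7 + 9.2 + 1.9 + 7.6) / 4 = 7.1000
deviations (xᵢ − x̄): 2.6000, 2.1000, -5.2000, 0.5000
Σ(xᵢ − x̄)² = 38.4600 ⇒ m₂ = 38.4600/4 = 9.61500
Σ(xᵢ − x̄)³ = -113.6460 ⇒ m₃ = -113.6460/4 = -28.41150
m₂^(3/2) = 9.61500^(1.5) = 29.81425
g1 = m₃ / m₂^(3/2) = -28.41150 / 29.81425 ≈ -0.953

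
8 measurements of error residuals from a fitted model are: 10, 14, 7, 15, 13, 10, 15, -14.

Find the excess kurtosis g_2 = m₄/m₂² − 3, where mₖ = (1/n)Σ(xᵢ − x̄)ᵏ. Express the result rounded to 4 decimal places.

x̄ = 8.7500
Σ(xᵢ − x̄)² = 647.5000 ⇒ m₂ = 80.93750
Σ(xᵢ − x̄)⁴ = 272022.9063 ⇒ m₄ = 34002.86328
m₂² = 6550.87891
g_2 = m₄/m₂² − 3 = 5.19058 − 3 ≈ 2.1906

2.1906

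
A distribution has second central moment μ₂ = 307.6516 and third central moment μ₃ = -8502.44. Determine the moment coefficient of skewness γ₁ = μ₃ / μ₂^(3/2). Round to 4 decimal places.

σ = √μ₂ = √307.6516 = 17.54000
σ³ = μ₂^(3/2) = 5396.20906
γ₁ = μ₃/σ³ = -8502.44 / 5396.20906 ≈ -1.5756

-1.5756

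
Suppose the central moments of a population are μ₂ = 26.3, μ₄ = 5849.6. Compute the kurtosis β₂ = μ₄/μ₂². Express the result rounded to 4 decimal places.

μ₂² = 26.3² = 691.69000
μ₄/μ₂² = 5849.6 / 691.69000 = 8.45697
β₂ ≈ 8.4570

8.4570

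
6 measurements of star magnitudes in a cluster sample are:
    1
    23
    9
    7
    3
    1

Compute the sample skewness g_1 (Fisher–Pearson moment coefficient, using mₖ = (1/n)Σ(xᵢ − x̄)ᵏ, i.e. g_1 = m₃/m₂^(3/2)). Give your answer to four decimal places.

x̄ = (1 + 23 + 9 + 7 + 3 + 1) / 6 = 7.3333
deviations (xᵢ − x̄): -6.3333, 15.6667, 1.6667, -0.3333, -4.3333, -6.3333
Σ(xᵢ − x̄)² = 347.3333 ⇒ m₂ = 347.3333/6 = 57.88889
Σ(xᵢ − x̄)³ = 3260.4444 ⇒ m₃ = 3260.4444/6 = 543.40741
m₂^(3/2) = 57.88889^(1.5) = 440.44615
g_1 = m₃ / m₂^(3/2) = 543.40741 / 440.44615 ≈ 1.2338

1.2338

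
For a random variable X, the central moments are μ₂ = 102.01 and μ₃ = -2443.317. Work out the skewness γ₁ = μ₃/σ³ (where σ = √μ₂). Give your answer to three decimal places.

σ = √μ₂ = √102.01 = 10.10000
σ³ = μ₂^(3/2) = 1030.30100
γ₁ = μ₃/σ³ = -2443.317 / 1030.30100 ≈ -2.371

-2.371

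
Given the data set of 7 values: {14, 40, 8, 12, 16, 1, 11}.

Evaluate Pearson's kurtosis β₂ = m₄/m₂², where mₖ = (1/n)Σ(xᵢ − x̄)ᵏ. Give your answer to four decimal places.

3.9620

x̄ = 14.5714
Σ(xᵢ − x̄)² = 895.7143 ⇒ m₂ = 127.95918
Σ(xᵢ − x̄)⁴ = 454106.5364 ⇒ m₄ = 64872.36235
m₂² = 16373.55269
β₂ = m₄/m₂² = 64872.36235 / 16373.55269 ≈ 3.9620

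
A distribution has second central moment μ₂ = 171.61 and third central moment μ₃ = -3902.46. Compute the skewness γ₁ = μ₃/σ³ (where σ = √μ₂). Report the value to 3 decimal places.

σ = √μ₂ = √171.61 = 13.10000
σ³ = μ₂^(3/2) = 2248.09100
γ₁ = μ₃/σ³ = -3902.46 / 2248.09100 ≈ -1.736

-1.736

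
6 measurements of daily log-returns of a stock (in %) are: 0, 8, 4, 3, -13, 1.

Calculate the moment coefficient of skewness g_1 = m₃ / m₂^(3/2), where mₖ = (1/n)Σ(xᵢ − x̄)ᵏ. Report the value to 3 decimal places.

x̄ = (0 + 8 + 4 + 3 - 13 + 1) / 6 = 0.5000
deviations (xᵢ − x̄): -0.5000, 7.5000, 3.5000, 2.5000, -13.5000, 0.5000
Σ(xᵢ − x̄)² = 257.5000 ⇒ m₂ = 257.5000/6 = 42.91667
Σ(xᵢ − x̄)³ = -1980.0000 ⇒ m₃ = -1980.0000/6 = -330.00000
m₂^(3/2) = 42.91667^(1.5) = 281.15057
g_1 = m₃ / m₂^(3/2) = -330.00000 / 281.15057 ≈ -1.174

-1.174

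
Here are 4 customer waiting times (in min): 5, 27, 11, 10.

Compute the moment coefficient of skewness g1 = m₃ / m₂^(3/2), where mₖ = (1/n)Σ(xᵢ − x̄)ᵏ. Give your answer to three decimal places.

0.885

x̄ = (5 + 27 + 11 + 10) / 4 = 13.2500
deviations (xᵢ − x̄): -8.2500, 13.7500, -2.2500, -3.2500
Σ(xᵢ − x̄)² = 272.7500 ⇒ m₂ = 272.7500/4 = 68.18750
Σ(xᵢ − x̄)³ = 1992.3750 ⇒ m₃ = 1992.3750/4 = 498.09375
m₂^(3/2) = 68.18750^(1.5) = 563.06321
g1 = m₃ / m₂^(3/2) = 498.09375 / 563.06321 ≈ 0.885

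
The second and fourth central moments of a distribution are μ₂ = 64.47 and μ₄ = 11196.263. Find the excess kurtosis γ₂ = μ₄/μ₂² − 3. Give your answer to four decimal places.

-0.3062

μ₂² = 64.47² = 4156.38090
μ₄/μ₂² = 11196.263 / 4156.38090 = 2.69375
γ₂ = 2.69375 − 3 ≈ -0.3062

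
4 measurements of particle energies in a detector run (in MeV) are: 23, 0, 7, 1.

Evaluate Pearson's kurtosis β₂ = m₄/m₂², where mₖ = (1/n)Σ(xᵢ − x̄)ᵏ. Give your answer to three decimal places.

x̄ = 7.7500
Σ(xᵢ − x̄)² = 338.7500 ⇒ m₂ = 84.68750
Σ(xᵢ − x̄)⁴ = 59769.0781 ⇒ m₄ = 14942.26953
m₂² = 7171.97266
β₂ = m₄/m₂² = 14942.26953 / 7171.97266 ≈ 2.083

2.083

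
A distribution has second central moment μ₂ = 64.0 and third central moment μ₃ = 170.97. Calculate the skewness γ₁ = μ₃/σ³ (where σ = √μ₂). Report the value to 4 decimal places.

0.3339

σ = √μ₂ = √64.0 = 8.00000
σ³ = μ₂^(3/2) = 512.00000
γ₁ = μ₃/σ³ = 170.97 / 512.00000 ≈ 0.3339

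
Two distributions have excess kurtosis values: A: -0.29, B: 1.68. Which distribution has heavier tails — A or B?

B

Higher excess kurtosis ⇒ heavier tails relative to the normal distribution.
-0.29 vs 1.68: the larger is 1.68, so B has heavier tails. (B is leptokurtic — heavier-than-normal tails; the other is platykurtic.)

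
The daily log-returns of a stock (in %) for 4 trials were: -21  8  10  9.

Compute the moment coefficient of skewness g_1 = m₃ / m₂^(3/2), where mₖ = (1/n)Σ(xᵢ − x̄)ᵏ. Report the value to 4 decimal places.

-1.1445

x̄ = (-21 + 8 + 10 + 9) / 4 = 1.5000
deviations (xᵢ − x̄): -22.5000, 6.5000, 8.5000, 7.5000
Σ(xᵢ − x̄)² = 677.0000 ⇒ m₂ = 677.0000/4 = 169.25000
Σ(xᵢ − x̄)³ = -10080.0000 ⇒ m₃ = -10080.0000/4 = -2520.00000
m₂^(3/2) = 169.25000^(1.5) = 2201.87680
g_1 = m₃ / m₂^(3/2) = -2520.00000 / 2201.87680 ≈ -1.1445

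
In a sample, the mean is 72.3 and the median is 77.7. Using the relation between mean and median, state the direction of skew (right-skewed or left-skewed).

left-skewed

mean − median = 72.3 − 77.7 = -5.4
mean < median ⇒ the longer tail is on the left ⇒ left-skewed (negatively skewed).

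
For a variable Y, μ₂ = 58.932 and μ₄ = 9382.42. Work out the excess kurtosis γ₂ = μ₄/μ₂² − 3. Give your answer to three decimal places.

μ₂² = 58.932² = 3472.98062
μ₄/μ₂² = 9382.42 / 3472.98062 = 2.70155
γ₂ = 2.70155 − 3 ≈ -0.298

-0.298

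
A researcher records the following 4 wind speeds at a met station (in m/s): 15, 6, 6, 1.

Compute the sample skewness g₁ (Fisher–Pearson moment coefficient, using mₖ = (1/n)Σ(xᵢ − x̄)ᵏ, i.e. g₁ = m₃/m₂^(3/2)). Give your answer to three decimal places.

x̄ = (15 + 6 + 6 + 1) / 4 = 7.0000
deviations (xᵢ − x̄): 8.0000, -1.0000, -1.0000, -6.0000
Σ(xᵢ − x̄)² = 102.0000 ⇒ m₂ = 102.0000/4 = 25.50000
Σ(xᵢ − x̄)³ = 294.0000 ⇒ m₃ = 294.0000/4 = 73.50000
m₂^(3/2) = 25.50000^(1.5) = 128.76869
g₁ = m₃ / m₂^(3/2) = 73.50000 / 128.76869 ≈ 0.571

0.571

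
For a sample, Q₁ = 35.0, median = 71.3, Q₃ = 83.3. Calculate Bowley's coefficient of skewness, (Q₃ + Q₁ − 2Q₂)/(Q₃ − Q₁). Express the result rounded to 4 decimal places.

-0.5031

numerator: Q₃ + Q₁ − 2Q₂ = 83.3 + 35.0 − 2×71.3 = -24.3000
denominator: Q₃ − Q₁ = 83.3 − 35.0 = 48.3000
Bowley skewness = -24.3000 / 48.3000 ≈ -0.5031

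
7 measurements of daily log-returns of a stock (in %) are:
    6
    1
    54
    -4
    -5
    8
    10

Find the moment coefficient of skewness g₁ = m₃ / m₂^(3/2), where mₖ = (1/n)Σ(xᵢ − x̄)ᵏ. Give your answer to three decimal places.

1.699

x̄ = (6 + 1 + 54 - 4 - 5 + 8 + 10) / 7 = 10.0000
deviations (xᵢ − x̄): -4.0000, -9.0000, 44.0000, -14.0000, -15.0000, -2.0000, 0.0000
Σ(xᵢ − x̄)² = 2458.0000 ⇒ m₂ = 2458.0000/7 = 351.14286
Σ(xᵢ − x̄)³ = 78264.0000 ⇒ m₃ = 78264.0000/7 = 11180.57143
m₂^(3/2) = 351.14286^(1.5) = 6579.99794
g₁ = m₃ / m₂^(3/2) = 11180.57143 / 6579.99794 ≈ 1.699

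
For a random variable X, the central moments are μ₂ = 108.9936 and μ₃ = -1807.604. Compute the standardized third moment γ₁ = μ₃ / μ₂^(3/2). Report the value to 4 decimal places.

σ = √μ₂ = √108.9936 = 10.44000
σ³ = μ₂^(3/2) = 1137.89318
γ₁ = μ₃/σ³ = -1807.604 / 1137.89318 ≈ -1.5886

-1.5886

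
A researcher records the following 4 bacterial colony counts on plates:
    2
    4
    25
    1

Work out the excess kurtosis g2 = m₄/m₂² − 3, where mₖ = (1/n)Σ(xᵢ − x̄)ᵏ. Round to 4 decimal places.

x̄ = 8.0000
Σ(xᵢ − x̄)² = 390.0000 ⇒ m₂ = 97.50000
Σ(xᵢ − x̄)⁴ = 87474.0000 ⇒ m₄ = 21868.50000
m₂² = 9506.25000
g2 = m₄/m₂² − 3 = 2.30043 − 3 ≈ -0.6996

-0.6996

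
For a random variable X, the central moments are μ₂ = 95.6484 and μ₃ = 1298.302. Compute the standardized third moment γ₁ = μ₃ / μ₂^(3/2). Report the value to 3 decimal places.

1.388

σ = √μ₂ = √95.6484 = 9.78000
σ³ = μ₂^(3/2) = 935.44135
γ₁ = μ₃/σ³ = 1298.302 / 935.44135 ≈ 1.388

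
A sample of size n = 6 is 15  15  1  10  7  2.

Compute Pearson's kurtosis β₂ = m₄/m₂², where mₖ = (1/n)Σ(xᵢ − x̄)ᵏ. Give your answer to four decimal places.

x̄ = 8.3333
Σ(xᵢ − x̄)² = 187.3333 ⇒ m₂ = 31.22222
Σ(xᵢ − x̄)⁴ = 8462.4444 ⇒ m₄ = 1410.40741
m₂² = 974.82716
β₂ = m₄/m₂² = 1410.40741 / 974.82716 ≈ 1.4468

1.4468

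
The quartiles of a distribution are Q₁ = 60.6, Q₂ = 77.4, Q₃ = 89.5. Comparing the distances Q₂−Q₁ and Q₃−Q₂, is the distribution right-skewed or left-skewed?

left-skewed

Q₂ − Q₁ = 16.8;  Q₃ − Q₂ = 12.1
Q₂ − Q₁ > Q₃ − Q₂ ⇒ the lower half is more spread out ⇒ left-skewed.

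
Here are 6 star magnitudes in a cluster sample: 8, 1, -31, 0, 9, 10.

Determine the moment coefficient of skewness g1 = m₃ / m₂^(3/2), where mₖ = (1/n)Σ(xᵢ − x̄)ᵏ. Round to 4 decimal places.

x̄ = (8 + 1 - 31 + 0 + 9 + 10) / 6 = -0.5000
deviations (xᵢ − x̄): 8.5000, 1.5000, -30.5000, 0.5000, 9.5000, 10.5000
Σ(xᵢ − x̄)² = 1205.5000 ⇒ m₂ = 1205.5000/6 = 200.91667
Σ(xᵢ − x̄)³ = -25740.0000 ⇒ m₃ = -25740.0000/6 = -4290.00000
m₂^(3/2) = 200.91667^(1.5) = 2847.89483
g1 = m₃ / m₂^(3/2) = -4290.00000 / 2847.89483 ≈ -1.5064

-1.5064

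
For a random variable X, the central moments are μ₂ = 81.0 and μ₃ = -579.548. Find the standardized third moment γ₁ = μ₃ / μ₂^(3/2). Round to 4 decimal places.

-0.7950

σ = √μ₂ = √81.0 = 9.00000
σ³ = μ₂^(3/2) = 729.00000
γ₁ = μ₃/σ³ = -579.548 / 729.00000 ≈ -0.7950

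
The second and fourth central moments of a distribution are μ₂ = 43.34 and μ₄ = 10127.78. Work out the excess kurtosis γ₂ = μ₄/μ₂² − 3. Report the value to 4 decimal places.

μ₂² = 43.34² = 1878.35560
μ₄/μ₂² = 10127.78 / 1878.35560 = 5.39183
γ₂ = 5.39183 − 3 ≈ 2.3918

2.3918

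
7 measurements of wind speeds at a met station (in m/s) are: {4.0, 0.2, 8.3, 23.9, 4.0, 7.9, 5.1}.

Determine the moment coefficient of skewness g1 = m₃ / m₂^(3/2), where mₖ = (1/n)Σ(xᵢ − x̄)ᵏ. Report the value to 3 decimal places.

x̄ = (4.0 + 0.2 + 8.3 + 23.9 + 4.0 + 7.9 + 5.1) / 7 = 7.6286
deviations (xᵢ − x̄): -3.6286, -7.4286, 0.6714, 16.2714, -3.6286, 0.2714, -2.5286
Σ(xᵢ − x̄)² = 353.1943 ⇒ m₂ = 353.1943/7 = 50.45633
Σ(xᵢ − x̄)³ = 3786.6820 ⇒ m₃ = 3786.6820/7 = 540.95458
m₂^(3/2) = 50.45633^(1.5) = 358.40449
g1 = m₃ / m₂^(3/2) = 540.95458 / 358.40449 ≈ 1.509

1.509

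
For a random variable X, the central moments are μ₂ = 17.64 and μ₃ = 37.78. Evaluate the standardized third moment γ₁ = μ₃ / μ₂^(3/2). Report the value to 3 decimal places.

σ = √μ₂ = √17.64 = 4.20000
σ³ = μ₂^(3/2) = 74.08800
γ₁ = μ₃/σ³ = 37.78 / 74.08800 ≈ 0.510

0.510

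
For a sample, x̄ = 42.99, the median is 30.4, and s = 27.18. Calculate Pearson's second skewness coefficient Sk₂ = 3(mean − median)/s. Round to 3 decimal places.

1.390

Sk₂ = 3(42.99 − 30.4) / 27.18 = 3 × 12.5900 / 27.18
    = 37.7700 / 27.18 ≈ 1.390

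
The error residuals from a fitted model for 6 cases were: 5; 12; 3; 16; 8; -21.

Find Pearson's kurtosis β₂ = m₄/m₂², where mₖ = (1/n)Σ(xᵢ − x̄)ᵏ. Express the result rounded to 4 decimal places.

x̄ = 3.8333
Σ(xᵢ − x̄)² = 850.8333 ⇒ m₂ = 141.80556
Σ(xᵢ − x̄)⁴ = 406976.1528 ⇒ m₄ = 67829.35880
m₂² = 20108.81559
β₂ = m₄/m₂² = 67829.35880 / 20108.81559 ≈ 3.3731

3.3731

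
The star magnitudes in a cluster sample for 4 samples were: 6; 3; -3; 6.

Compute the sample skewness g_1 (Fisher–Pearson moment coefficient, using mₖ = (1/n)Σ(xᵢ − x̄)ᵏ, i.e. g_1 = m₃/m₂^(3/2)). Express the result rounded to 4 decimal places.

x̄ = (6 + 3 - 3 + 6) / 4 = 3.0000
deviations (xᵢ − x̄): 3.0000, 0.0000, -6.0000, 3.0000
Σ(xᵢ − x̄)² = 54.0000 ⇒ m₂ = 54.0000/4 = 13.50000
Σ(xᵢ − x̄)³ = -162.0000 ⇒ m₃ = -162.0000/4 = -40.50000
m₂^(3/2) = 13.50000^(1.5) = 49.60217
g_1 = m₃ / m₂^(3/2) = -40.50000 / 49.60217 ≈ -0.8165

-0.8165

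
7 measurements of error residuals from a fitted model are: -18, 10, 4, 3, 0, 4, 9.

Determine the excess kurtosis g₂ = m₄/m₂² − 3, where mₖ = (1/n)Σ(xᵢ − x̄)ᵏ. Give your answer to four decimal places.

1.0226

x̄ = 1.7143
Σ(xᵢ − x̄)² = 525.4286 ⇒ m₂ = 75.06122
Σ(xᵢ − x̄)⁴ = 158648.0641 ⇒ m₄ = 22664.00916
m₂² = 5634.18742
g₂ = m₄/m₂² − 3 = 4.02259 − 3 ≈ 1.0226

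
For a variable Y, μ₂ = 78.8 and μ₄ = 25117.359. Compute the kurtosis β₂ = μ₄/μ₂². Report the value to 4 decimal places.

4.0450

μ₂² = 78.8² = 6209.44000
μ₄/μ₂² = 25117.359 / 6209.44000 = 4.04503
β₂ ≈ 4.0450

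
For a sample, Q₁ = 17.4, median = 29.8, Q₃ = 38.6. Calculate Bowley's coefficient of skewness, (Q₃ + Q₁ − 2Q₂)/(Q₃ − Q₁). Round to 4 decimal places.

-0.1698

numerator: Q₃ + Q₁ − 2Q₂ = 38.6 + 17.4 − 2×29.8 = -3.6000
denominator: Q₃ − Q₁ = 38.6 − 17.4 = 21.2000
Bowley skewness = -3.6000 / 21.2000 ≈ -0.1698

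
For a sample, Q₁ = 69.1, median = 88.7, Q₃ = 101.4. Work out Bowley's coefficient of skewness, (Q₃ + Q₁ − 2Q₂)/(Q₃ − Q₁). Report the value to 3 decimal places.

-0.214

numerator: Q₃ + Q₁ − 2Q₂ = 101.4 + 69.1 − 2×88.7 = -6.9000
denominator: Q₃ − Q₁ = 101.4 − 69.1 = 32.3000
Bowley skewness = -6.9000 / 32.3000 ≈ -0.214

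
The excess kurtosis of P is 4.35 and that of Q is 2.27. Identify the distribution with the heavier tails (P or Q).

Higher excess kurtosis ⇒ heavier tails relative to the normal distribution.
4.35 vs 2.27: the larger is 4.35, so P has heavier tails.

P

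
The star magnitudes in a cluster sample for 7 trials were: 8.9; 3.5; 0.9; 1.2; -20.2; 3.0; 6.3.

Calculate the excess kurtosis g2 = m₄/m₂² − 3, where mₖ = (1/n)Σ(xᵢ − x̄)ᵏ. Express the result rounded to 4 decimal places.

x̄ = 0.5143
Σ(xᵢ − x̄)² = 548.5886 ⇒ m₂ = 78.36980
Σ(xᵢ − x̄)⁴ = 190294.4087 ⇒ m₄ = 27184.91552
m₂² = 6141.82491
g2 = m₄/m₂² − 3 = 4.42620 − 3 ≈ 1.4262

1.4262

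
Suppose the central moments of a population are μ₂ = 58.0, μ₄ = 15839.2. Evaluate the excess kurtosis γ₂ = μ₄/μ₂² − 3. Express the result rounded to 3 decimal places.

1.708

μ₂² = 58.0² = 3364.00000
μ₄/μ₂² = 15839.2 / 3364.00000 = 4.70844
γ₂ = 4.70844 − 3 ≈ 1.708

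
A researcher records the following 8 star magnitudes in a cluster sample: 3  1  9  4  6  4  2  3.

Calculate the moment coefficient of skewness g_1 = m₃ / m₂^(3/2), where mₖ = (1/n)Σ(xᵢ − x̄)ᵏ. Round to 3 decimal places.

0.930

x̄ = (3 + 1 + 9 + 4 + 6 + 4 + 2 + 3) / 8 = 4.0000
deviations (xᵢ − x̄): -1.0000, -3.0000, 5.0000, 0.0000, 2.0000, 0.0000, -2.0000, -1.0000
Σ(xᵢ − x̄)² = 44.0000 ⇒ m₂ = 44.0000/8 = 5.50000
Σ(xᵢ − x̄)³ = 96.0000 ⇒ m₃ = 96.0000/8 = 12.00000
m₂^(3/2) = 5.50000^(1.5) = 12.89864
g_1 = m₃ / m₂^(3/2) = 12.00000 / 12.89864 ≈ 0.930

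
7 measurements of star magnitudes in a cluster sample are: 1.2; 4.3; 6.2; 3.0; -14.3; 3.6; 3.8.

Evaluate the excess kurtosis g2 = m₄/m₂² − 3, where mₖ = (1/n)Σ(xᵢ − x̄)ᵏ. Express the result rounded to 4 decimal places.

1.7531

x̄ = 1.1143
Σ(xᵢ − x̄)² = 290.5686 ⇒ m₂ = 41.50980
Σ(xᵢ − x̄)⁴ = 57328.6766 ⇒ m₄ = 8189.81094
m₂² = 1723.06316
g2 = m₄/m₂² − 3 = 4.75305 − 3 ≈ 1.7531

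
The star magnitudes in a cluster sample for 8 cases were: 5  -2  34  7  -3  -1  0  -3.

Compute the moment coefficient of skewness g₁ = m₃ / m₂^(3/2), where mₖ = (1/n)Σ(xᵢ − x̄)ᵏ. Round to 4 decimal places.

x̄ = (5 - 2 + 34 + 7 - 3 - 1 + 0 - 3) / 8 = 4.6250
deviations (xᵢ − x̄): 0.3750, -6.6250, 29.3750, 2.3750, -7.6250, -5.6250, -4.6250, -7.6250
Σ(xᵢ − x̄)² = 1081.8750 ⇒ m₂ = 1081.8750/8 = 135.23438
Σ(xᵢ − x̄)³ = 23906.5313 ⇒ m₃ = 23906.5313/8 = 2988.31641
m₂^(3/2) = 135.23438^(1.5) = 1572.64481
g₁ = m₃ / m₂^(3/2) = 2988.31641 / 1572.64481 ≈ 1.9002

1.9002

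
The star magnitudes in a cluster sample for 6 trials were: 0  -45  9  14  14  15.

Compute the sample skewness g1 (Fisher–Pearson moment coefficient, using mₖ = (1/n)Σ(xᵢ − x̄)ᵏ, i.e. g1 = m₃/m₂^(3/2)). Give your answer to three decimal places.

x̄ = (0 - 45 + 9 + 14 + 14 + 15) / 6 = 1.1667
deviations (xᵢ − x̄): -1.1667, -46.1667, 7.8333, 12.8333, 12.8333, 13.8333
Σ(xᵢ − x̄)² = 2714.8333 ⇒ m₂ = 2714.8333/6 = 452.47222
Σ(xᵢ − x̄)³ = -91044.4444 ⇒ m₃ = -91044.4444/6 = -15174.07407
m₂^(3/2) = 452.47222^(1.5) = 9624.71512
g1 = m₃ / m₂^(3/2) = -15174.07407 / 9624.71512 ≈ -1.577

-1.577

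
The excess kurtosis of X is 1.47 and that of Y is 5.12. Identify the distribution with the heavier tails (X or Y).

Higher excess kurtosis ⇒ heavier tails relative to the normal distribution.
1.47 vs 5.12: the larger is 5.12, so Y has heavier tails.

Y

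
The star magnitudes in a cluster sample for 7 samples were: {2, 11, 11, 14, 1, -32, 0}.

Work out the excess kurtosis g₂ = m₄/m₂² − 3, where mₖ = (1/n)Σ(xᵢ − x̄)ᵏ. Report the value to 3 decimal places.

x̄ = 1.0000
Σ(xᵢ − x̄)² = 1460.0000 ⇒ m₂ = 208.57143
Σ(xᵢ − x̄)⁴ = 1234484.0000 ⇒ m₄ = 176354.85714
m₂² = 43502.04082
g₂ = m₄/m₂² − 3 = 4.05394 − 3 ≈ 1.054

1.054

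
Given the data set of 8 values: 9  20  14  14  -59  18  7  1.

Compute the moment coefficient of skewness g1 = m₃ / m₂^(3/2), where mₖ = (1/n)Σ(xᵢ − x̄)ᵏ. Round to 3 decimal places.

x̄ = (9 + 20 + 14 + 14 - 59 + 18 + 7 + 1) / 8 = 3.0000
deviations (xᵢ − x̄): 6.0000, 17.0000, 11.0000, 11.0000, -62.0000, 15.0000, 4.0000, -2.0000
Σ(xᵢ − x̄)² = 4656.0000 ⇒ m₂ = 4656.0000/8 = 582.00000
Σ(xᵢ − x̄)³ = -227106.0000 ⇒ m₃ = -227106.0000/8 = -28388.25000
m₂^(3/2) = 582.00000^(1.5) = 14040.56153
g1 = m₃ / m₂^(3/2) = -28388.25000 / 14040.56153 ≈ -2.022

-2.022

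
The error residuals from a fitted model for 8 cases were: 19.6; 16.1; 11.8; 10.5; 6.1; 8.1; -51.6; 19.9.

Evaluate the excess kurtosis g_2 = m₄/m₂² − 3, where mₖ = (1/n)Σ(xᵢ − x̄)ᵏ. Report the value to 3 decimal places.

2.626

x̄ = 5.0625
Σ(xᵢ − x̄)² = 3849.2188 ⇒ m₂ = 481.15234
Σ(xᵢ − x̄)⁴ = 10419195.6989 ⇒ m₄ = 1302399.46236
m₂² = 231507.57790
g_2 = m₄/m₂² − 3 = 5.62573 − 3 ≈ 2.626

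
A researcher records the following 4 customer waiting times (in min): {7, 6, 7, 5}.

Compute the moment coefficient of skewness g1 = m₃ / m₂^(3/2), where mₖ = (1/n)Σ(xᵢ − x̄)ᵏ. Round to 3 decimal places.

x̄ = (7 + 6 + 7 + 5) / 4 = 6.2500
deviations (xᵢ − x̄): 0.7500, -0.2500, 0.7500, -1.2500
Σ(xᵢ − x̄)² = 2.7500 ⇒ m₂ = 2.7500/4 = 0.68750
Σ(xᵢ − x̄)³ = -1.1250 ⇒ m₃ = -1.1250/4 = -0.28125
m₂^(3/2) = 0.68750^(1.5) = 0.57004
g1 = m₃ / m₂^(3/2) = -0.28125 / 0.57004 ≈ -0.493

-0.493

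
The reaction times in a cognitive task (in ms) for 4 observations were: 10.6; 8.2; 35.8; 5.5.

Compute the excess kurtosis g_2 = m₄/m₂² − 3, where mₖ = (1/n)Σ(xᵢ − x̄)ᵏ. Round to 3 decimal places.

-0.724

x̄ = 15.0250
Σ(xᵢ − x̄)² = 588.4875 ⇒ m₂ = 147.12187
Σ(xᵢ − x̄)⁴ = 197063.3940 ⇒ m₄ = 49265.84851
m₂² = 21644.84610
g_2 = m₄/m₂² − 3 = 2.27610 − 3 ≈ -0.724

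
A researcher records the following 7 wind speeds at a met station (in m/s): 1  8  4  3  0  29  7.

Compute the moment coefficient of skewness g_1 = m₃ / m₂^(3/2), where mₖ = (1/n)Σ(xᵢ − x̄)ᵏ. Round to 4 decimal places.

x̄ = (1 + 8 + 4 + 3 + 0 + 29 + 7) / 7 = 7.4286
deviations (xᵢ − x̄): -6.4286, 0.5714, -3.4286, -4.4286, -7.4286, 21.5714, -0.4286
Σ(xᵢ − x̄)² = 593.7143 ⇒ m₂ = 593.7143/7 = 84.81633
Σ(xᵢ − x̄)³ = 9235.1020 ⇒ m₃ = 9235.1020/7 = 1319.30029
m₂^(3/2) = 84.81633^(1.5) = 781.12257
g_1 = m₃ / m₂^(3/2) = 1319.30029 / 781.12257 ≈ 1.6890

1.6890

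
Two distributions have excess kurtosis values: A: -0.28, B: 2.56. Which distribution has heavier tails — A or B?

B

Higher excess kurtosis ⇒ heavier tails relative to the normal distribution.
-0.28 vs 2.56: the larger is 2.56, so B has heavier tails. (B is leptokurtic — heavier-than-normal tails; the other is platykurtic.)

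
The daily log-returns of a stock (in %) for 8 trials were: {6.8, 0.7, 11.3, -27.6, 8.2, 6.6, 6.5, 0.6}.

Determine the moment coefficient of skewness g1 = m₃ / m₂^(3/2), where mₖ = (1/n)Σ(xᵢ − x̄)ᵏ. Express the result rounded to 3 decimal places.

-1.899

x̄ = (6.8 + 0.7 + 11.3 - 27.6 + 8.2 + 6.6 + 6.5 + 0.6) / 8 = 1.6375
deviations (xᵢ − x̄): 5.1625, -0.9375, 9.6625, -29.2375, 6.5625, 4.9625, 4.8625, -1.0375
Σ(xᵢ − x̄)² = 1068.1388 ⇒ m₂ = 1068.1388/8 = 133.51734
Σ(xᵢ − x̄)³ = -23435.5570 ⇒ m₃ = -23435.5570/8 = -2929.44463
m₂^(3/2) = 133.51734^(1.5) = 1542.78897
g1 = m₃ / m₂^(3/2) = -2929.44463 / 1542.78897 ≈ -1.899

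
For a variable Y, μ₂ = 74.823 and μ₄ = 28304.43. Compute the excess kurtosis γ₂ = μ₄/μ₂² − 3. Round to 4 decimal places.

μ₂² = 74.823² = 5598.48133
μ₄/μ₂² = 28304.43 / 5598.48133 = 5.05573
γ₂ = 5.05573 − 3 ≈ 2.0557

2.0557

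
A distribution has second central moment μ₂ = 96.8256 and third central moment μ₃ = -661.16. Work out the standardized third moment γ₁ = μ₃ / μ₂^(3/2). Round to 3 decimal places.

-0.694

σ = √μ₂ = √96.8256 = 9.84000
σ³ = μ₂^(3/2) = 952.76390
γ₁ = μ₃/σ³ = -661.16 / 952.76390 ≈ -0.694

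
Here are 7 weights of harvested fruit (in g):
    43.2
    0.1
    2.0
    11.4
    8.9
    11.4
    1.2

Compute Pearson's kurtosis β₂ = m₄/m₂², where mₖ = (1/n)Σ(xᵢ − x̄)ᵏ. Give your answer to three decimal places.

4.245

x̄ = 11.1714
Σ(xᵢ − x̄)² = 1337.2143 ⇒ m₂ = 191.03061
Σ(xᵢ − x̄)⁴ = 1084339.1169 ⇒ m₄ = 154905.58813
m₂² = 36492.69481
β₂ = m₄/m₂² = 154905.58813 / 36492.69481 ≈ 4.245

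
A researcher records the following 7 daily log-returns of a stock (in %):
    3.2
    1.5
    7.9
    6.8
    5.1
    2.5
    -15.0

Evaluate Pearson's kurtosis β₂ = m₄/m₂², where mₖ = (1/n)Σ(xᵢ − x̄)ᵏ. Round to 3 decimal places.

x̄ = 1.7143
Σ(xᵢ − x̄)² = 357.8286 ⇒ m₂ = 51.11837
Σ(xᵢ − x̄)⁴ = 80315.8056 ⇒ m₄ = 11473.68651
m₂² = 2613.08748
β₂ = m₄/m₂² = 11473.68651 / 2613.08748 ≈ 4.391

4.391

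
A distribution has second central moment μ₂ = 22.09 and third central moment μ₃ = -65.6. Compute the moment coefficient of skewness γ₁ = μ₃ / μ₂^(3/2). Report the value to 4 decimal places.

-0.6318

σ = √μ₂ = √22.09 = 4.70000
σ³ = μ₂^(3/2) = 103.82300
γ₁ = μ₃/σ³ = -65.6 / 103.82300 ≈ -0.6318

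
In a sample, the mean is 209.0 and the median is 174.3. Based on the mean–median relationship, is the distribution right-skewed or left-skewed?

right-skewed

mean − median = 209.0 − 174.3 = 34.7
mean > median ⇒ the longer tail is on the right ⇒ right-skewed (positively skewed).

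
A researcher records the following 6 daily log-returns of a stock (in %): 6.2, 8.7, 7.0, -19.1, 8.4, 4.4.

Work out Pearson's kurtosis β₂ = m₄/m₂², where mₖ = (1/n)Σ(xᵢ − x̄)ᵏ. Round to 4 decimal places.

4.0472

x̄ = 2.6000
Σ(xᵢ − x̄)² = 577.3000 ⇒ m₂ = 96.21667
Σ(xᵢ − x̄)⁴ = 224806.8946 ⇒ m₄ = 37467.81577
m₂² = 9257.64694
β₂ = m₄/m₂² = 37467.81577 / 9257.64694 ≈ 4.0472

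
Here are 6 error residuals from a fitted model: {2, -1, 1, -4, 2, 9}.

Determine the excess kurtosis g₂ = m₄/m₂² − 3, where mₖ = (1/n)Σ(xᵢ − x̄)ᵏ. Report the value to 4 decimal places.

-0.1735

x̄ = 1.5000
Σ(xᵢ − x̄)² = 93.5000 ⇒ m₂ = 15.58333
Σ(xᵢ − x̄)⁴ = 4118.3750 ⇒ m₄ = 686.39583
m₂² = 242.84028
g₂ = m₄/m₂² − 3 = 2.82653 − 3 ≈ -0.1735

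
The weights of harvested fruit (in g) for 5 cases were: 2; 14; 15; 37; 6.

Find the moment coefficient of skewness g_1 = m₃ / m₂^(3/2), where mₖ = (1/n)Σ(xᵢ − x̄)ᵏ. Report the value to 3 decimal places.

0.916

x̄ = (2 + 14 + 15 + 37 + 6) / 5 = 14.8000
deviations (xᵢ − x̄): -12.8000, -0.8000, 0.2000, 22.2000, -8.8000
Σ(xᵢ − x̄)² = 734.8000 ⇒ m₂ = 734.8000/5 = 146.96000
Σ(xᵢ − x̄)³ = 8161.9200 ⇒ m₃ = 8161.9200/5 = 1632.38400
m₂^(3/2) = 146.96000^(1.5) = 1781.55287
g_1 = m₃ / m₂^(3/2) = 1632.38400 / 1781.55287 ≈ 0.916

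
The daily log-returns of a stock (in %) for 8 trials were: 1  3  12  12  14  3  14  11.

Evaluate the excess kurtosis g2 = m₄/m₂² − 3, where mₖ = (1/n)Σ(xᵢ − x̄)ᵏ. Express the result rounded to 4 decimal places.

x̄ = 8.7500
Σ(xᵢ − x̄)² = 207.5000 ⇒ m₂ = 25.93750
Σ(xᵢ − x̄)⁴ = 7561.9063 ⇒ m₄ = 945.23828
m₂² = 672.75391
g2 = m₄/m₂² − 3 = 1.40503 − 3 ≈ -1.5950

-1.5950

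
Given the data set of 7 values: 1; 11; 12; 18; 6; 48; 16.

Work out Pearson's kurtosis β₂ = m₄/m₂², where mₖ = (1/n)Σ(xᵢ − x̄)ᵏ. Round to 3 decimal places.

3.999

x̄ = 16.0000
Σ(xᵢ − x̄)² = 1394.0000 ⇒ m₂ = 199.14286
Σ(xᵢ − x̄)⁴ = 1110098.0000 ⇒ m₄ = 158585.42857
m₂² = 39657.87755
β₂ = m₄/m₂² = 158585.42857 / 39657.87755 ≈ 3.999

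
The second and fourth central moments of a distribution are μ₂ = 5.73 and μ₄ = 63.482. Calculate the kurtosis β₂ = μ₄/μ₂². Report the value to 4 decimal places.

μ₂² = 5.73² = 32.83290
μ₄/μ₂² = 63.482 / 32.83290 = 1.93349
β₂ ≈ 1.9335

1.9335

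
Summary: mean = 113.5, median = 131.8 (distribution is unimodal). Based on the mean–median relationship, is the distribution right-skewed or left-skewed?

mean − median = 113.5 − 131.8 = -18.3
mean < median ⇒ the longer tail is on the left ⇒ left-skewed (negatively skewed).

left-skewed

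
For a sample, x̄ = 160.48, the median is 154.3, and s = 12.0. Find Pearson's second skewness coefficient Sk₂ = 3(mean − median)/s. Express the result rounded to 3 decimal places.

Sk₂ = 3(160.48 − 154.3) / 12.0 = 3 × 6.1800 / 12.0
    = 18.5400 / 12.0 ≈ 1.545

1.545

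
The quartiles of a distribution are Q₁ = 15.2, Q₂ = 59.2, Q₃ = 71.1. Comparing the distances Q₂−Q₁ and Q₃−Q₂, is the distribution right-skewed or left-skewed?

left-skewed

Q₂ − Q₁ = 44.0;  Q₃ − Q₂ = 11.9
Q₂ − Q₁ > Q₃ − Q₂ ⇒ the lower half is more spread out ⇒ left-skewed.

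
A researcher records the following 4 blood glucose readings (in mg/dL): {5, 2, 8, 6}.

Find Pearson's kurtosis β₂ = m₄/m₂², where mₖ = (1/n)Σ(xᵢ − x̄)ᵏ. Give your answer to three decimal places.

1.924

x̄ = 5.2500
Σ(xᵢ − x̄)² = 18.7500 ⇒ m₂ = 4.68750
Σ(xᵢ − x̄)⁴ = 169.0781 ⇒ m₄ = 42.26953
m₂² = 21.97266
β₂ = m₄/m₂² = 42.26953 / 21.97266 ≈ 1.924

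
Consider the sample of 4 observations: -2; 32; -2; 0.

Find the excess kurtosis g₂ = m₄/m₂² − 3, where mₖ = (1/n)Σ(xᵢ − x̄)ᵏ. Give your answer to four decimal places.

-0.6755

x̄ = 7.0000
Σ(xᵢ − x̄)² = 836.0000 ⇒ m₂ = 209.00000
Σ(xᵢ − x̄)⁴ = 406148.0000 ⇒ m₄ = 101537.00000
m₂² = 43681.00000
g₂ = m₄/m₂² − 3 = 2.32451 − 3 ≈ -0.6755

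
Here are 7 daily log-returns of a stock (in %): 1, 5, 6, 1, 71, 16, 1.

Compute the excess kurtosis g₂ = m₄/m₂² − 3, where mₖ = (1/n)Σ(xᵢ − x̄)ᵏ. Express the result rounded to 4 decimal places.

1.7554

x̄ = 14.4286
Σ(xᵢ − x̄)² = 3903.7143 ⇒ m₂ = 557.67347
Σ(xᵢ − x̄)⁴ = 10352598.6181 ⇒ m₄ = 1478942.65973
m₂² = 310999.69846
g₂ = m₄/m₂² − 3 = 4.75545 − 3 ≈ 1.7554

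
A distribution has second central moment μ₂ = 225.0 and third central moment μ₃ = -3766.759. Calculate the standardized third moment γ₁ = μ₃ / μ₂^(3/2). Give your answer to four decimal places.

-1.1161

σ = √μ₂ = √225.0 = 15.00000
σ³ = μ₂^(3/2) = 3375.00000
γ₁ = μ₃/σ³ = -3766.759 / 3375.00000 ≈ -1.1161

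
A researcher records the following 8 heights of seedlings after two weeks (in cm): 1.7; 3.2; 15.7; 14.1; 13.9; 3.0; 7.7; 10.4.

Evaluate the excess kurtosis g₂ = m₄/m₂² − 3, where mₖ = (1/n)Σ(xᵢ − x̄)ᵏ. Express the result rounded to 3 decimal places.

x̄ = 8.7125
Σ(xᵢ − x̄)² = 220.8288 ⇒ m₂ = 27.60359
Σ(xᵢ − x̄)⁴ = 8366.1681 ⇒ m₄ = 1045.77101
m₂² = 761.95839
g₂ = m₄/m₂² − 3 = 1.37248 − 3 ≈ -1.628

-1.628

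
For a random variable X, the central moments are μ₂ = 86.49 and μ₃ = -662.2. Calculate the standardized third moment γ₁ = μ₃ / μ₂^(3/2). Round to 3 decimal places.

σ = √μ₂ = √86.49 = 9.30000
σ³ = μ₂^(3/2) = 804.35700
γ₁ = μ₃/σ³ = -662.2 / 804.35700 ≈ -0.823

-0.823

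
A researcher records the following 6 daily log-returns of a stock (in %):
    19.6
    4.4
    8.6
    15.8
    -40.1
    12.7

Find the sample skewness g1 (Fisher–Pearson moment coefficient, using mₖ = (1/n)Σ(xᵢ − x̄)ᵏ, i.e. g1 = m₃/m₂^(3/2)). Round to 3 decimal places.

-1.560

x̄ = (19.6 + 4.4 + 8.6 + 15.8 - 40.1 + 12.7) / 6 = 3.5000
deviations (xᵢ − x̄): 16.1000, 0.9000, 5.1000, 12.3000, -43.6000, 9.2000
Σ(xᵢ − x̄)² = 2422.9200 ⇒ m₂ = 2422.9200/6 = 403.82000
Σ(xᵢ − x̄)³ = -75935.6400 ⇒ m₃ = -75935.6400/6 = -12655.94000
m₂^(3/2) = 403.82000^(1.5) = 8114.87317
g1 = m₃ / m₂^(3/2) = -12655.94000 / 8114.87317 ≈ -1.560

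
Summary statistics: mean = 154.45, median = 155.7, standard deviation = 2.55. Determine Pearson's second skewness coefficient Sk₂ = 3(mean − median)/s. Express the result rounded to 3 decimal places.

-1.471

Sk₂ = 3(154.45 − 155.7) / 2.55 = 3 × -1.2500 / 2.55
    = -3.7500 / 2.55 ≈ -1.471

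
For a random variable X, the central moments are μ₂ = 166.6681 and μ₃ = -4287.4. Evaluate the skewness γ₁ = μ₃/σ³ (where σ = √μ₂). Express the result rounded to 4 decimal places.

σ = √μ₂ = √166.6681 = 12.91000
σ³ = μ₂^(3/2) = 2151.68517
γ₁ = μ₃/σ³ = -4287.4 / 2151.68517 ≈ -1.9926

-1.9926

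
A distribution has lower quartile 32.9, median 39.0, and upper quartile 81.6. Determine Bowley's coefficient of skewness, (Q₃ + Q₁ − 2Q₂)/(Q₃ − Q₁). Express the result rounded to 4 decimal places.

0.7495

numerator: Q₃ + Q₁ − 2Q₂ = 81.6 + 32.9 − 2×39.0 = 36.5000
denominator: Q₃ − Q₁ = 81.6 − 32.9 = 48.7000
Bowley skewness = 36.5000 / 48.7000 ≈ 0.7495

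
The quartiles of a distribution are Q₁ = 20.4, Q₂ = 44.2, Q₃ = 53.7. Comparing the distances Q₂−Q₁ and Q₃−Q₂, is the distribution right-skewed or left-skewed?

Q₂ − Q₁ = 23.8;  Q₃ − Q₂ = 9.5
Q₂ − Q₁ > Q₃ − Q₂ ⇒ the lower half is more spread out ⇒ left-skewed.

left-skewed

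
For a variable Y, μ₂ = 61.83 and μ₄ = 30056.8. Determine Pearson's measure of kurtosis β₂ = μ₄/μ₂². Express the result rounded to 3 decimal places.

7.862

μ₂² = 61.83² = 3822.94890
μ₄/μ₂² = 30056.8 / 3822.94890 = 7.86220
β₂ ≈ 7.862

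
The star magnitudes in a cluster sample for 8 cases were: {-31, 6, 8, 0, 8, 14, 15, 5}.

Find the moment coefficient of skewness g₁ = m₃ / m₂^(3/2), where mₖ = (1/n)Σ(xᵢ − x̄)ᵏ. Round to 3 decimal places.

-1.792

x̄ = (-31 + 6 + 8 + 0 + 8 + 14 + 15 + 5) / 8 = 3.1250
deviations (xᵢ − x̄): -34.1250, 2.8750, 4.8750, -3.1250, 4.8750, 10.8750, 11.8750, 1.8750
Σ(xᵢ − x̄)² = 1492.8750 ⇒ m₂ = 1492.8750/8 = 186.60938
Σ(xᵢ − x̄)³ = -36546.8438 ⇒ m₃ = -36546.8438/8 = -4568.35547
m₂^(3/2) = 186.60938^(1.5) = 2549.17815
g₁ = m₃ / m₂^(3/2) = -4568.35547 / 2549.17815 ≈ -1.792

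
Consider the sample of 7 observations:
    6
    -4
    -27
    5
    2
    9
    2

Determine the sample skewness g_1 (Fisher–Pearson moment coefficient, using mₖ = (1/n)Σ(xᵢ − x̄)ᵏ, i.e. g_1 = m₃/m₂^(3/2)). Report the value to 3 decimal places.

x̄ = (6 - 4 - 27 + 5 + 2 + 9 + 2) / 7 = -1.0000
deviations (xᵢ − x̄): 7.0000, -3.0000, -26.0000, 6.0000, 3.0000, 10.0000, 3.0000
Σ(xᵢ − x̄)² = 888.0000 ⇒ m₂ = 888.0000/7 = 126.85714
Σ(xᵢ − x̄)³ = -15990.0000 ⇒ m₃ = -15990.0000/7 = -2284.28571
m₂^(3/2) = 126.85714^(1.5) = 1428.80312
g_1 = m₃ / m₂^(3/2) = -2284.28571 / 1428.80312 ≈ -1.599

-1.599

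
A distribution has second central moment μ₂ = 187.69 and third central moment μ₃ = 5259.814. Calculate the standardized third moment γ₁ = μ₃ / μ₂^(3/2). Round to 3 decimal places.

σ = √μ₂ = √187.69 = 13.70000
σ³ = μ₂^(3/2) = 2571.35300
γ₁ = μ₃/σ³ = 5259.814 / 2571.35300 ≈ 2.046

2.046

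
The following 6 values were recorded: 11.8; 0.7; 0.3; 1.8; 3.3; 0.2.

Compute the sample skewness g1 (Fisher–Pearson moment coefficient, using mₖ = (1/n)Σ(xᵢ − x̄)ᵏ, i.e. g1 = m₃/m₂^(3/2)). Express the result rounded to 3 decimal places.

x̄ = (11.8 + 0.7 + 0.3 + 1.8 + 3.3 + 0.2) / 6 = 3.0167
deviations (xᵢ − x̄): 8.7833, -2.3167, -2.7167, -1.2167, 0.2833, -2.8167
Σ(xᵢ − x̄)² = 99.3883 ⇒ m₂ = 99.3883/6 = 16.56472
Σ(xᵢ − x̄)³ = 620.9996 ⇒ m₃ = 620.9996/6 = 103.49993
m₂^(3/2) = 16.56472^(1.5) = 67.41806
g1 = m₃ / m₂^(3/2) = 103.49993 / 67.41806 ≈ 1.535

1.535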